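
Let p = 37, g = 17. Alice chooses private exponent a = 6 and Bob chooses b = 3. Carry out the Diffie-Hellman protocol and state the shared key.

36

Alice sends A = g^a mod p = 17^6 mod 37.
17^1 ≡ 17 (mod 37)
17^2 = (17^1)^2 ≡ 17^2 = 289 ≡ 30 (mod 37)
17^4 = (17^2)^2 ≡ 30^2 = 900 ≡ 12 (mod 37)
17^6 = 17^4 · 17^2 ≡ 12 · 30 ≡ 27 (mod 37).
So A = 27. Bob then computes K = A^b mod p = 27^3 mod 37.
27^1 ≡ 27 (mod 37)
27^2 = (27^1)^2 ≡ 27^2 = 729 ≡ 26 (mod 37)
27^3 = 27^2 · 27^1 ≡ 26 · 27 ≡ 36 (mod 37).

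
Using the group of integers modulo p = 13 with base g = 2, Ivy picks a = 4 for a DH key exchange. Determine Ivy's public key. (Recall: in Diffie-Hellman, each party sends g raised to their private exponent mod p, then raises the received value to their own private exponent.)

3

Public value = 2^4 (mod 13).
2^1 ≡ 2 (mod 13)
2^2 = (2^1)^2 ≡ 2^2 = 4 ≡ 4 (mod 13)
2^4 = (2^2)^2 ≡ 4^2 = 16 ≡ 3 (mod 13)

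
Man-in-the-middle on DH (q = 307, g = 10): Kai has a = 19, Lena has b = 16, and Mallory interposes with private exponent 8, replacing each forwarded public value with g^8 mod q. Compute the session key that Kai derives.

Kai receives Mallory's public value M = 10^8 mod 307 instead of the honest one.
10^1 ≡ 10 (mod 307)
10^2 = (10^1)^2 ≡ 10^2 = 100 ≡ 100 (mod 307)
10^4 = (10^2)^2 ≡ 100^2 = 10000 ≡ 176 (mod 307)
10^8 = (10^4)^2 ≡ 176^2 = 30976 ≡ 276 (mod 307)
So M = 276. Kai computes K = M^19 mod 307.
276^1 ≡ 276 (mod 307)
276^2 = (276^1)^2 ≡ 276^2 = 76176 ≡ 40 (mod 307)
276^4 = (276^2)^2 ≡ 40^2 = 1600 ≡ 65 (mod 307)
276^8 = (276^4)^2 ≡ 65^2 = 4225 ≡ 234 (mod 307)
276^16 = (276^8)^2 ≡ 234^2 = 54756 ≡ 110 (mod 307)
276^19 = 276^16 · 276^2 · 276^1 ≡ 110 · 40 · 276 ≡ 215 (mod 307).

215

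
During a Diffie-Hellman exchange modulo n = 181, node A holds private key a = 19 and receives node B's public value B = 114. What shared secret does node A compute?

29

Shared key K = 114^19 mod 181.
114^1 ≡ 114 (mod 181)
114^2 = (114^1)^2 ≡ 114^2 = 12996 ≡ 145 (mod 181)
114^4 = (114^2)^2 ≡ 145^2 = 21025 ≡ 29 (mod 181)
114^8 = (114^4)^2 ≡ 29^2 = 841 ≡ 117 (mod 181)
114^16 = (114^8)^2 ≡ 117^2 = 13689 ≡ 114 (mod 181)
114^19 = 114^16 · 114^2 · 114^1 ≡ 114 · 145 · 114 ≡ 29 (mod 181).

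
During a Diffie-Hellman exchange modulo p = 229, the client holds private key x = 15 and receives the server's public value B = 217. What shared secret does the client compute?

161

Shared key K = 217^15 mod 229.
217^1 ≡ 217 (mod 229)
217^2 = (217^1)^2 ≡ 217^2 = 47089 ≡ 144 (mod 229)
217^4 = (217^2)^2 ≡ 144^2 = 20736 ≡ 126 (mod 229)
217^8 = (217^4)^2 ≡ 126^2 = 15876 ≡ 75 (mod 229)
217^15 = 217^8 · 217^4 · 217^2 · 217^1 ≡ 75 · 126 · 144 · 217 ≡ 161 (mod 229).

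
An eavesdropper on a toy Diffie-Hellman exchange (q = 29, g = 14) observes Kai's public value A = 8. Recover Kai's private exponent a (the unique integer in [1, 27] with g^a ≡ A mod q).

Try successive powers of 14 modulo 29:
14^1 ≡ 14
14^2 ≡ 22
14^3 ≡ 18
14^4 ≡ 20
14^5 ≡ 19
14^6 ≡ 5
14^7 ≡ 12
14^8 ≡ 23
14^9 ≡ 3
14^10 ≡ 13
14^11 ≡ 8
Found: a = 11.

11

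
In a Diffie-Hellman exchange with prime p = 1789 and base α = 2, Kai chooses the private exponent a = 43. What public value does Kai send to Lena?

692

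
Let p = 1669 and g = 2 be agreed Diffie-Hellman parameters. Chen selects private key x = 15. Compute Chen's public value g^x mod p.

1057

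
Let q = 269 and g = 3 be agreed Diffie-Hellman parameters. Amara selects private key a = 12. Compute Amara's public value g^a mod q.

Public value = 3^12 mod 269.
3^1 ≡ 3 (mod 269)
3^2 = (3^1)^2 ≡ 3^2 = 9 ≡ 9 (mod 269)
3^4 = (3^2)^2 ≡ 9^2 = 81 ≡ 81 (mod 269)
3^8 = (3^4)^2 ≡ 81^2 = 6561 ≡ 105 (mod 269)
3^12 = 3^8 · 3^4 ≡ 105 · 81 ≡ 166 (mod 269).

166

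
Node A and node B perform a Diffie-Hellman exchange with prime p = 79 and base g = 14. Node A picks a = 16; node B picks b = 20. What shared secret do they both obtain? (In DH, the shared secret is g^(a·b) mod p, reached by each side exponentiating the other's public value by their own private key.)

Node B sends B = g^b mod p = 14^20 mod 79.
14^1 ≡ 14 (mod 79)
14^2 = (14^1)^2 ≡ 14^2 = 196 ≡ 38 (mod 79)
14^4 = (14^2)^2 ≡ 38^2 = 1444 ≡ 22 (mod 79)
14^8 = (14^4)^2 ≡ 22^2 = 484 ≡ 10 (mod 79)
14^16 = (14^8)^2 ≡ 10^2 = 100 ≡ 21 (mod 79)
14^20 = 14^16 · 14^4 ≡ 21 · 22 ≡ 67 (mod 79).
So B = 67. Node A then computes K = B^a mod p = 67^16 mod 79.
67^1 ≡ 67 (mod 79)
67^2 = (67^1)^2 ≡ 67^2 = 4489 ≡ 65 (mod 79)
67^4 = (67^2)^2 ≡ 65^2 = 4225 ≡ 38 (mod 79)
67^8 = (67^4)^2 ≡ 38^2 = 1444 ≡ 22 (mod 79)
67^16 = (67^8)^2 ≡ 22^2 = 484 ≡ 10 (mod 79)

10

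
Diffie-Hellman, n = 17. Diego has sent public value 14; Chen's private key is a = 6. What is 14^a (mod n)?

Shared key K = 14^6 mod 17.
14^1 ≡ 14 (mod 17)
14^2 = (14^1)^2 ≡ 14^2 = 196 ≡ 9 (mod 17)
14^4 = (14^2)^2 ≡ 9^2 = 81 ≡ 13 (mod 17)
14^6 = 14^4 · 14^2 ≡ 13 · 9 ≡ 15 (mod 17).

15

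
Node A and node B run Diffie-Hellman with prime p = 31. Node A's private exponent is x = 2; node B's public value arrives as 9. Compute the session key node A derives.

19

Shared key K = 9^2 mod 31.
9^1 ≡ 9 (mod 31)
9^2 = (9^1)^2 ≡ 9^2 = 81 ≡ 19 (mod 31)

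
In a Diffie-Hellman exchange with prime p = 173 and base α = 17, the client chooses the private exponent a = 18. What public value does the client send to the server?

151

Public value = 17^18 mod 173.
17^1 ≡ 17 (mod 173)
17^2 = (17^1)^2 ≡ 17^2 = 289 ≡ 116 (mod 173)
17^4 = (17^2)^2 ≡ 116^2 = 13456 ≡ 135 (mod 173)
17^8 = (17^4)^2 ≡ 135^2 = 18225 ≡ 60 (mod 173)
17^16 = (17^8)^2 ≡ 60^2 = 3600 ≡ 140 (mod 173)
17^18 = 17^16 · 17^2 ≡ 140 · 116 ≡ 151 (mod 173).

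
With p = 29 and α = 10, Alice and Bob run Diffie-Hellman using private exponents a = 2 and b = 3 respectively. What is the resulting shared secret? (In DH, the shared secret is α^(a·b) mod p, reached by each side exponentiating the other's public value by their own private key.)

22

Alice sends A = α^a mod p = 10^2 mod 29.
10^1 ≡ 10 (mod 29)
10^2 = (10^1)^2 ≡ 10^2 = 100 ≡ 13 (mod 29)
So A = 13. Bob then computes K = A^b mod p = 13^3 mod 29.
13^1 ≡ 13 (mod 29)
13^2 = (13^1)^2 ≡ 13^2 = 169 ≡ 24 (mod 29)
13^3 = 13^2 · 13^1 ≡ 24 · 13 ≡ 22 (mod 29).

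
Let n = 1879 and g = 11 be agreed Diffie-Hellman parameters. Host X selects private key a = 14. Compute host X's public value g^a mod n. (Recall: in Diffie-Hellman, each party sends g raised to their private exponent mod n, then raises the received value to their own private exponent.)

Public value = 11^14 mod 1879.
11^1 ≡ 11 (mod 1879)
11^2 = (11^1)^2 ≡ 11^2 = 121 ≡ 121 (mod 1879)
11^4 = (11^2)^2 ≡ 121^2 = 14641 ≡ 1488 (mod 1879)
11^8 = (11^4)^2 ≡ 1488^2 = 2214144 ≡ 682 (mod 1879)
11^14 = 11^8 · 11^4 · 11^2 ≡ 682 · 1488 · 121 ≡ 86 (mod 1879).

86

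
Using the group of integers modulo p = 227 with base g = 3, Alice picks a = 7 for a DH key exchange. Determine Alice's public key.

144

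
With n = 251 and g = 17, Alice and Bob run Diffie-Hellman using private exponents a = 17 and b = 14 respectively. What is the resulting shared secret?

Alice sends A = g^a mod n = 17^17 mod 251.
17^1 ≡ 17 (mod 251)
17^2 = (17^1)^2 ≡ 17^2 = 289 ≡ 38 (mod 251)
17^4 = (17^2)^2 ≡ 38^2 = 1444 ≡ 189 (mod 251)
17^8 = (17^4)^2 ≡ 189^2 = 35721 ≡ 79 (mod 251)
17^16 = (17^8)^2 ≡ 79^2 = 6241 ≡ 217 (mod 251)
17^17 = 17^16 · 17^1 ≡ 217 · 17 ≡ 175 (mod 251).
So A = 175. Bob then computes K = A^b mod n = 175^14 mod 251.
175^1 ≡ 175 (mod 251)
175^2 = (175^1)^2 ≡ 175^2 = 30625 ≡ 3 (mod 251)
175^4 = (175^2)^2 ≡ 3^2 = 9 ≡ 9 (mod 251)
175^8 = (175^4)^2 ≡ 9^2 = 81 ≡ 81 (mod 251)
175^14 = 175^8 · 175^4 · 175^2 ≡ 81 · 9 · 3 ≡ 179 (mod 251).

179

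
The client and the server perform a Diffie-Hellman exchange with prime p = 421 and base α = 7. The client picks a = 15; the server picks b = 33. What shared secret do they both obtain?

388

The client sends A = α^a mod p = 7^15 mod 421.
7^1 ≡ 7 (mod 421)
7^2 = (7^1)^2 ≡ 7^2 = 49 ≡ 49 (mod 421)
7^4 = (7^2)^2 ≡ 49^2 = 2401 ≡ 296 (mod 421)
7^8 = (7^4)^2 ≡ 296^2 = 87616 ≡ 48 (mod 421)
7^15 = 7^8 · 7^4 · 7^2 · 7^1 ≡ 48 · 296 · 49 · 7 ≡ 269 (mod 421).
So A = 269. The server then computes K = A^b mod p = 269^33 mod 421.
269^1 ≡ 269 (mod 421)
269^2 = (269^1)^2 ≡ 269^2 = 72361 ≡ 370 (mod 421)
269^4 = (269^2)^2 ≡ 370^2 = 136900 ≡ 75 (mod 421)
269^8 = (269^4)^2 ≡ 75^2 = 5625 ≡ 152 (mod 421)
269^16 = (269^8)^2 ≡ 152^2 = 23104 ≡ 370 (mod 421)
269^32 = (269^16)^2 ≡ 370^2 = 136900 ≡ 75 (mod 421)
269^33 = 269^32 · 269^1 ≡ 75 · 269 ≡ 388 (mod 421).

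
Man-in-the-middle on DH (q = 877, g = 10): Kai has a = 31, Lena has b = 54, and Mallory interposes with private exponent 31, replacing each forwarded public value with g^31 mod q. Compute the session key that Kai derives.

Kai receives Mallory's public value M = 10^31 mod 877 instead of the honest one.
10^1 ≡ 10 (mod 877)
10^2 = (10^1)^2 ≡ 10^2 = 100 ≡ 100 (mod 877)
10^4 = (10^2)^2 ≡ 100^2 = 10000 ≡ 353 (mod 877)
10^8 = (10^4)^2 ≡ 353^2 = 124609 ≡ 75 (mod 877)
10^16 = (10^8)^2 ≡ 75^2 = 5625 ≡ 363 (mod 877)
10^31 = 10^16 · 10^8 · 10^4 · 10^2 · 10^1 ≡ 363 · 75 · 353 · 100 · 10 ≡ 285 (mod 877).
So M = 285. Kai computes K = M^31 mod 877.
285^1 ≡ 285 (mod 877)
285^2 = (285^1)^2 ≡ 285^2 = 81225 ≡ 541 (mod 877)
285^4 = (285^2)^2 ≡ 541^2 = 292681 ≡ 640 (mod 877)
285^8 = (285^4)^2 ≡ 640^2 = 409600 ≡ 41 (mod 877)
285^16 = (285^8)^2 ≡ 41^2 = 1681 ≡ 804 (mod 877)
285^31 = 285^16 · 285^8 · 285^4 · 285^2 · 285^1 ≡ 804 · 41 · 640 · 541 · 285 ≡ 828 (mod 877).

828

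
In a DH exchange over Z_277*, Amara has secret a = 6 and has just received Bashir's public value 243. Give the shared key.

69

Shared key K = 243^6 mod 277.
243^1 ≡ 243 (mod 277)
243^2 = (243^1)^2 ≡ 243^2 = 59049 ≡ 48 (mod 277)
243^4 = (243^2)^2 ≡ 48^2 = 2304 ≡ 88 (mod 277)
243^6 = 243^4 · 243^2 ≡ 88 · 48 ≡ 69 (mod 277).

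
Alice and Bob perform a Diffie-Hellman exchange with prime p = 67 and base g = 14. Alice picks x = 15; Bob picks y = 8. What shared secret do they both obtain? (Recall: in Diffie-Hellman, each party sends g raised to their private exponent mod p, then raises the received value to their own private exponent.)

Alice sends A = g^x mod p = 14^15 mod 67.
14^1 ≡ 14 (mod 67)
14^2 = (14^1)^2 ≡ 14^2 = 196 ≡ 62 (mod 67)
14^4 = (14^2)^2 ≡ 62^2 = 3844 ≡ 25 (mod 67)
14^8 = (14^4)^2 ≡ 25^2 = 625 ≡ 22 (mod 67)
14^15 = 14^8 · 14^4 · 14^2 · 14^1 ≡ 22 · 25 · 62 · 14 ≡ 25 (mod 67).
So A = 25. Bob then computes K = A^y mod p = 25^8 mod 67.
25^1 ≡ 25 (mod 67)
25^2 = (25^1)^2 ≡ 25^2 = 625 ≡ 22 (mod 67)
25^4 = (25^2)^2 ≡ 22^2 = 484 ≡ 15 (mod 67)
25^8 = (25^4)^2 ≡ 15^2 = 225 ≡ 24 (mod 67)

24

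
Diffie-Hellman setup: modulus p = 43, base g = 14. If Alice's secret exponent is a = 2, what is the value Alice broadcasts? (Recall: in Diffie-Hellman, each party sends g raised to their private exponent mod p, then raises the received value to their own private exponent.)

24

Public value = 14^2 mod 43.
14^1 ≡ 14 (mod 43)
14^2 = (14^1)^2 ≡ 14^2 = 196 ≡ 24 (mod 43)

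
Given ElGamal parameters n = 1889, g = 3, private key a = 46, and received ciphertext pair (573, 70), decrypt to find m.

Shared mask s = c₁^a mod n = 573^46 mod 1889.
573^1 ≡ 573 (mod 1889)
573^2 = (573^1)^2 ≡ 573^2 = 328329 ≡ 1532 (mod 1889)
573^4 = (573^2)^2 ≡ 1532^2 = 2347024 ≡ 886 (mod 1889)
573^8 = (573^4)^2 ≡ 886^2 = 784996 ≡ 1061 (mod 1889)
573^16 = (573^8)^2 ≡ 1061^2 = 1125721 ≡ 1766 (mod 1889)
573^32 = (573^16)^2 ≡ 1766^2 = 3118756 ≡ 17 (mod 1889)
573^46 = 573^32 · 573^8 · 573^4 · 573^2 ≡ 17 · 1061 · 886 · 1532 ≡ 1625 (mod 1889).
So s = 1625; s⁻¹ ≡ 1152 (mod 1889).
m = c₂ · s⁻¹ mod 1889 = 70 · 1152 mod 1889 = 1302.

1302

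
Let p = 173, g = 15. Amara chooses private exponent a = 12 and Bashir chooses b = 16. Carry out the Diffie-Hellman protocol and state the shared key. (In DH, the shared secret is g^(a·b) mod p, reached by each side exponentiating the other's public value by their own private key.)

Amara sends A = g^a mod p = 15^12 mod 173.
15^1 ≡ 15 (mod 173)
15^2 = (15^1)^2 ≡ 15^2 = 225 ≡ 52 (mod 173)
15^4 = (15^2)^2 ≡ 52^2 = 2704 ≡ 109 (mod 173)
15^8 = (15^4)^2 ≡ 109^2 = 11881 ≡ 117 (mod 173)
15^12 = 15^8 · 15^4 ≡ 117 · 109 ≡ 124 (mod 173).
So A = 124. Bashir then computes K = A^b mod p = 124^16 mod 173.
124^1 ≡ 124 (mod 173)
124^2 = (124^1)^2 ≡ 124^2 = 15376 ≡ 152 (mod 173)
124^4 = (124^2)^2 ≡ 152^2 = 23104 ≡ 95 (mod 173)
124^8 = (124^4)^2 ≡ 95^2 = 9025 ≡ 29 (mod 173)
124^16 = (124^8)^2 ≡ 29^2 = 841 ≡ 149 (mod 173)

149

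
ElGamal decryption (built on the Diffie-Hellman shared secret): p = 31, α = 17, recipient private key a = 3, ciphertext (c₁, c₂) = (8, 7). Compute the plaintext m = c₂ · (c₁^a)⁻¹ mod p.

Shared mask s = c₁^a mod p = 8^3 mod 31.
8^1 ≡ 8 (mod 31)
8^2 = (8^1)^2 ≡ 8^2 = 64 ≡ 2 (mod 31)
8^3 = 8^2 · 8^1 ≡ 2 · 8 ≡ 16 (mod 31).
So s = 16; s⁻¹ ≡ 2 (mod 31).
m = c₂ · s⁻¹ mod 31 = 7 · 2 mod 31 = 14.

14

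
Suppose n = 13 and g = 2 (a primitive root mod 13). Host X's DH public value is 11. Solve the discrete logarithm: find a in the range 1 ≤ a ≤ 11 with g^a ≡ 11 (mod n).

Try successive powers of 2 modulo 13:
2^1 ≡ 2
2^2 ≡ 4
2^3 ≡ 8
2^4 ≡ 3
2^5 ≡ 6
2^6 ≡ 12
2^7 ≡ 11
Found: a = 7.

7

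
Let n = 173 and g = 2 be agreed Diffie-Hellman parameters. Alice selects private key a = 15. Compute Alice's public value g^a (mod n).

71

Public value = 2^15 (mod 173).
2^1 ≡ 2 (mod 173)
2^2 = (2^1)^2 ≡ 2^2 = 4 ≡ 4 (mod 173)
2^4 = (2^2)^2 ≡ 4^2 = 16 ≡ 16 (mod 173)
2^8 = (2^4)^2 ≡ 16^2 = 256 ≡ 83 (mod 173)
2^15 = 2^8 · 2^4 · 2^2 · 2^1 ≡ 83 · 16 · 4 · 2 ≡ 71 (mod 173).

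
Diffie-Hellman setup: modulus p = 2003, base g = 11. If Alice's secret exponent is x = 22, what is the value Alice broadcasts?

Public value = 11^22 mod 2003.
11^1 ≡ 11 (mod 2003)
11^2 = (11^1)^2 ≡ 11^2 = 121 ≡ 121 (mod 2003)
11^4 = (11^2)^2 ≡ 121^2 = 14641 ≡ 620 (mod 2003)
11^8 = (11^4)^2 ≡ 620^2 = 384400 ≡ 1827 (mod 2003)
11^16 = (11^8)^2 ≡ 1827^2 = 3337929 ≡ 931 (mod 2003)
11^22 = 11^16 · 11^4 · 11^2 ≡ 931 · 620 · 121 ≡ 1013 (mod 2003).

1013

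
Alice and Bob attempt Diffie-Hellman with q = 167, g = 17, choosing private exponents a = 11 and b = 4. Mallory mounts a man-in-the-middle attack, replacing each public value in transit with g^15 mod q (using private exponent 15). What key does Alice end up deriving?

59

Alice receives Mallory's public value M = 17^15 mod 167 instead of the honest one.
17^1 ≡ 17 (mod 167)
17^2 = (17^1)^2 ≡ 17^2 = 289 ≡ 122 (mod 167)
17^4 = (17^2)^2 ≡ 122^2 = 14884 ≡ 21 (mod 167)
17^8 = (17^4)^2 ≡ 21^2 = 441 ≡ 107 (mod 167)
17^15 = 17^8 · 17^4 · 17^2 · 17^1 ≡ 107 · 21 · 122 · 17 ≡ 143 (mod 167).
So M = 143. Alice computes K = M^11 mod 167.
143^1 ≡ 143 (mod 167)
143^2 = (143^1)^2 ≡ 143^2 = 20449 ≡ 75 (mod 167)
143^4 = (143^2)^2 ≡ 75^2 = 5625 ≡ 114 (mod 167)
143^8 = (143^4)^2 ≡ 114^2 = 12996 ≡ 137 (mod 167)
143^11 = 143^8 · 143^2 · 143^1 ≡ 137 · 75 · 143 ≡ 59 (mod 167).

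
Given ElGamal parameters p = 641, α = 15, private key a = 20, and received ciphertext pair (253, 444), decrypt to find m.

212

Shared mask s = c₁^a mod p = 253^20 mod 641.
253^1 ≡ 253 (mod 641)
253^2 = (253^1)^2 ≡ 253^2 = 64009 ≡ 550 (mod 641)
253^4 = (253^2)^2 ≡ 550^2 = 302500 ≡ 589 (mod 641)
253^8 = (253^4)^2 ≡ 589^2 = 346921 ≡ 140 (mod 641)
253^16 = (253^8)^2 ≡ 140^2 = 19600 ≡ 370 (mod 641)
253^20 = 253^16 · 253^4 ≡ 370 · 589 ≡ 631 (mod 641).
So s = 631; s⁻¹ ≡ 64 (mod 641).
m = c₂ · s⁻¹ mod 641 = 444 · 64 mod 641 = 212.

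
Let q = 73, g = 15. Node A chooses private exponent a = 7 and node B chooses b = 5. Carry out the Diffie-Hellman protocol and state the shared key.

34

Node B sends B = g^b mod q = 15^5 mod 73.
15^1 ≡ 15 (mod 73)
15^2 = (15^1)^2 ≡ 15^2 = 225 ≡ 6 (mod 73)
15^4 = (15^2)^2 ≡ 6^2 = 36 ≡ 36 (mod 73)
15^5 = 15^4 · 15^1 ≡ 36 · 15 ≡ 29 (mod 73).
So B = 29. Node A then computes K = B^a mod q = 29^7 mod 73.
29^1 ≡ 29 (mod 73)
29^2 = (29^1)^2 ≡ 29^2 = 841 ≡ 38 (mod 73)
29^4 = (29^2)^2 ≡ 38^2 = 1444 ≡ 57 (mod 73)
29^7 = 29^4 · 29^2 · 29^1 ≡ 57 · 38 · 29 ≡ 34 (mod 73).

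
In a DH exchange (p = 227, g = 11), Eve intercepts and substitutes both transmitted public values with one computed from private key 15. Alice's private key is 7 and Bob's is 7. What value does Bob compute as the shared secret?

Bob receives Eve's public value M = 11^15 mod 227 instead of the honest one.
11^1 ≡ 11 (mod 227)
11^2 = (11^1)^2 ≡ 11^2 = 121 ≡ 121 (mod 227)
11^4 = (11^2)^2 ≡ 121^2 = 14641 ≡ 113 (mod 227)
11^8 = (11^4)^2 ≡ 113^2 = 12769 ≡ 57 (mod 227)
11^15 = 11^8 · 11^4 · 11^2 · 11^1 ≡ 57 · 113 · 121 · 11 ≡ 89 (mod 227).
So M = 89. Bob computes K = M^7 mod 227.
89^1 ≡ 89 (mod 227)
89^2 = (89^1)^2 ≡ 89^2 = 7921 ≡ 203 (mod 227)
89^4 = (89^2)^2 ≡ 203^2 = 41209 ≡ 122 (mod 227)
89^7 = 89^4 · 89^2 · 89^1 ≡ 122 · 203 · 89 ≡ 4 (mod 227).

4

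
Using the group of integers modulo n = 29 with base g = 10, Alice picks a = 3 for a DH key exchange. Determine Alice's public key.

Public value = 10^3 mod 29.
10^1 ≡ 10 (mod 29)
10^2 = (10^1)^2 ≡ 10^2 = 100 ≡ 13 (mod 29)
10^3 = 10^2 · 10^1 ≡ 13 · 10 ≡ 14 (mod 29).

14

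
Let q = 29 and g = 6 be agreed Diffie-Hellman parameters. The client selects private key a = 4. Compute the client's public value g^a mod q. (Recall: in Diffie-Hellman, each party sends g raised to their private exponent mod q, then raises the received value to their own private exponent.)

Public value = 6^4 mod 29.
6^1 ≡ 6 (mod 29)
6^2 = (6^1)^2 ≡ 6^2 = 36 ≡ 7 (mod 29)
6^4 = (6^2)^2 ≡ 7^2 = 49 ≡ 20 (mod 29)

20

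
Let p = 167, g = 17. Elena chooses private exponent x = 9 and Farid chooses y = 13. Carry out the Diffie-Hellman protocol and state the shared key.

95

Elena sends A = g^x mod p = 17^9 mod 167.
17^1 ≡ 17 (mod 167)
17^2 = (17^1)^2 ≡ 17^2 = 289 ≡ 122 (mod 167)
17^4 = (17^2)^2 ≡ 122^2 = 14884 ≡ 21 (mod 167)
17^8 = (17^4)^2 ≡ 21^2 = 441 ≡ 107 (mod 167)
17^9 = 17^8 · 17^1 ≡ 107 · 17 ≡ 149 (mod 167).
So A = 149. Farid then computes K = A^y mod p = 149^13 mod 167.
149^1 ≡ 149 (mod 167)
149^2 = (149^1)^2 ≡ 149^2 = 22201 ≡ 157 (mod 167)
149^4 = (149^2)^2 ≡ 157^2 = 24649 ≡ 100 (mod 167)
149^8 = (149^4)^2 ≡ 100^2 = 10000 ≡ 147 (mod 167)
149^13 = 149^8 · 149^4 · 149^1 ≡ 147 · 100 · 149 ≡ 95 (mod 167).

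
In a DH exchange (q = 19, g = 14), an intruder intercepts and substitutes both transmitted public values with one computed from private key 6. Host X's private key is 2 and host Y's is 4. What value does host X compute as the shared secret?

11

Host X receives an intruder's public value M = 14^6 mod 19 instead of the honest one.
14^1 ≡ 14 (mod 19)
14^2 = (14^1)^2 ≡ 14^2 = 196 ≡ 6 (mod 19)
14^4 = (14^2)^2 ≡ 6^2 = 36 ≡ 17 (mod 19)
14^6 = 14^4 · 14^2 ≡ 17 · 6 ≡ 7 (mod 19).
So M = 7. Host X computes K = M^2 mod 19.
7^1 ≡ 7 (mod 19)
7^2 = (7^1)^2 ≡ 7^2 = 49 ≡ 11 (mod 19)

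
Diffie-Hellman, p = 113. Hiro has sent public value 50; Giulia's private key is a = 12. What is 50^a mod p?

Shared key K = 50^12 mod 113.
50^1 ≡ 50 (mod 113)
50^2 = (50^1)^2 ≡ 50^2 = 2500 ≡ 14 (mod 113)
50^4 = (50^2)^2 ≡ 14^2 = 196 ≡ 83 (mod 113)
50^8 = (50^4)^2 ≡ 83^2 = 6889 ≡ 109 (mod 113)
50^12 = 50^8 · 50^4 ≡ 109 · 83 ≡ 7 (mod 113).

7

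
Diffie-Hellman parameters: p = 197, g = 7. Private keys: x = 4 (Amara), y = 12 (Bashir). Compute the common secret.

28

Amara sends A = g^x mod p = 7^4 mod 197.
7^1 ≡ 7 (mod 197)
7^2 = (7^1)^2 ≡ 7^2 = 49 ≡ 49 (mod 197)
7^4 = (7^2)^2 ≡ 49^2 = 2401 ≡ 37 (mod 197)
So A = 37. Bashir then computes K = A^y mod p = 37^12 mod 197.
37^1 ≡ 37 (mod 197)
37^2 = (37^1)^2 ≡ 37^2 = 1369 ≡ 187 (mod 197)
37^4 = (37^2)^2 ≡ 187^2 = 34969 ≡ 100 (mod 197)
37^8 = (37^4)^2 ≡ 100^2 = 10000 ≡ 150 (mod 197)
37^12 = 37^8 · 37^4 ≡ 150 · 100 ≡ 28 (mod 197).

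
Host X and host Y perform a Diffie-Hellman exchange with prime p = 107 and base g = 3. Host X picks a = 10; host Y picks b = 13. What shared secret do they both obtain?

Host X sends A = g^a mod p = 3^10 mod 107.
3^1 ≡ 3 (mod 107)
3^2 = (3^1)^2 ≡ 3^2 = 9 ≡ 9 (mod 107)
3^4 = (3^2)^2 ≡ 9^2 = 81 ≡ 81 (mod 107)
3^8 = (3^4)^2 ≡ 81^2 = 6561 ≡ 34 (mod 107)
3^10 = 3^8 · 3^2 ≡ 34 · 9 ≡ 92 (mod 107).
So A = 92. Host Y then computes K = A^b mod p = 92^13 mod 107.
92^1 ≡ 92 (mod 107)
92^2 = (92^1)^2 ≡ 92^2 = 8464 ≡ 11 (mod 107)
92^4 = (92^2)^2 ≡ 11^2 = 121 ≡ 14 (mod 107)
92^8 = (92^4)^2 ≡ 14^2 = 196 ≡ 89 (mod 107)
92^13 = 92^8 · 92^4 · 92^1 ≡ 89 · 14 · 92 ≡ 35 (mod 107).

35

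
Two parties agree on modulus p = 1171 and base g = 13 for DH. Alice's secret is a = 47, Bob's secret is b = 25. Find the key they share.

86

Alice sends A = g^a mod p = 13^47 mod 1171.
13^1 ≡ 13 (mod 1171)
13^2 = (13^1)^2 ≡ 13^2 = 169 ≡ 169 (mod 1171)
13^4 = (13^2)^2 ≡ 169^2 = 28561 ≡ 457 (mod 1171)
13^8 = (13^4)^2 ≡ 457^2 = 208849 ≡ 411 (mod 1171)
13^16 = (13^8)^2 ≡ 411^2 = 168921 ≡ 297 (mod 1171)
13^32 = (13^16)^2 ≡ 297^2 = 88209 ≡ 384 (mod 1171)
13^47 = 13^32 · 13^8 · 13^4 · 13^2 · 13^1 ≡ 384 · 411 · 457 · 169 · 13 ≡ 666 (mod 1171).
So A = 666. Bob then computes K = A^b mod p = 666^25 mod 1171.
666^1 ≡ 666 (mod 1171)
666^2 = (666^1)^2 ≡ 666^2 = 443556 ≡ 918 (mod 1171)
666^4 = (666^2)^2 ≡ 918^2 = 842724 ≡ 775 (mod 1171)
666^8 = (666^4)^2 ≡ 775^2 = 600625 ≡ 1073 (mod 1171)
666^16 = (666^8)^2 ≡ 1073^2 = 1151329 ≡ 236 (mod 1171)
666^25 = 666^16 · 666^8 · 666^1 ≡ 236 · 1073 · 666 ≡ 86 (mod 1171).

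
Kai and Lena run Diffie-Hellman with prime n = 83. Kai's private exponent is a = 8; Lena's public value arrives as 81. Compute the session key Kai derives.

Shared key K = 81^8 mod 83.
81^1 ≡ 81 (mod 83)
81^2 = (81^1)^2 ≡ 81^2 = 6561 ≡ 4 (mod 83)
81^4 = (81^2)^2 ≡ 4^2 = 16 ≡ 16 (mod 83)
81^8 = (81^4)^2 ≡ 16^2 = 256 ≡ 7 (mod 83)

7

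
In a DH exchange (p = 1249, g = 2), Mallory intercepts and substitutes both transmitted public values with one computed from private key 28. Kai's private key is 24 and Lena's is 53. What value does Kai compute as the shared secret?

240

Kai receives Mallory's public value M = 2^28 mod 1249 instead of the honest one.
2^1 ≡ 2 (mod 1249)
2^2 = (2^1)^2 ≡ 2^2 = 4 ≡ 4 (mod 1249)
2^4 = (2^2)^2 ≡ 4^2 = 16 ≡ 16 (mod 1249)
2^8 = (2^4)^2 ≡ 16^2 = 256 ≡ 256 (mod 1249)
2^16 = (2^8)^2 ≡ 256^2 = 65536 ≡ 588 (mod 1249)
2^28 = 2^16 · 2^8 · 2^4 ≡ 588 · 256 · 16 ≡ 376 (mod 1249).
So M = 376. Kai computes K = M^24 mod 1249.
376^1 ≡ 376 (mod 1249)
376^2 = (376^1)^2 ≡ 376^2 = 141376 ≡ 239 (mod 1249)
376^4 = (376^2)^2 ≡ 239^2 = 57121 ≡ 916 (mod 1249)
376^8 = (376^4)^2 ≡ 916^2 = 839056 ≡ 977 (mod 1249)
376^16 = (376^8)^2 ≡ 977^2 = 954529 ≡ 293 (mod 1249)
376^24 = 376^16 · 376^8 ≡ 293 · 977 ≡ 240 (mod 1249).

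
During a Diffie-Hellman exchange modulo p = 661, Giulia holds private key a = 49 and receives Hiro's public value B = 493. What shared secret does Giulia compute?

Shared key K = 493^49 mod 661.
493^1 ≡ 493 (mod 661)
493^2 = (493^1)^2 ≡ 493^2 = 243049 ≡ 462 (mod 661)
493^4 = (493^2)^2 ≡ 462^2 = 213444 ≡ 602 (mod 661)
493^8 = (493^4)^2 ≡ 602^2 = 362404 ≡ 176 (mod 661)
493^16 = (493^8)^2 ≡ 176^2 = 30976 ≡ 570 (mod 661)
493^32 = (493^16)^2 ≡ 570^2 = 324900 ≡ 349 (mod 661)
493^49 = 493^32 · 493^16 · 493^1 ≡ 349 · 570 · 493 ≡ 581 (mod 661).

581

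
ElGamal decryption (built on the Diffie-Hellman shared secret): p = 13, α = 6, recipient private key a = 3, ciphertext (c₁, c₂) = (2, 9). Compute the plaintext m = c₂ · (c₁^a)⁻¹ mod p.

Shared mask s = c₁^a mod p = 2^3 mod 13.
2^1 ≡ 2 (mod 13)
2^2 = (2^1)^2 ≡ 2^2 = 4 ≡ 4 (mod 13)
2^3 = 2^2 · 2^1 ≡ 4 · 2 ≡ 8 (mod 13).
So s = 8; s⁻¹ ≡ 5 (mod 13).
m = c₂ · s⁻¹ mod 13 = 9 · 5 mod 13 = 6.

6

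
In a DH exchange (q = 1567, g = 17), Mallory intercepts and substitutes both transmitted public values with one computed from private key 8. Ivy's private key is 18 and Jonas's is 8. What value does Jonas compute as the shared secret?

282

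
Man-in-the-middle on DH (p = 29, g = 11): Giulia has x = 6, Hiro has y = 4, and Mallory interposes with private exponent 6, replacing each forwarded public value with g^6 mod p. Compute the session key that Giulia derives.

Giulia receives Mallory's public value M = 11^6 mod 29 instead of the honest one.
11^1 ≡ 11 (mod 29)
11^2 = (11^1)^2 ≡ 11^2 = 121 ≡ 5 (mod 29)
11^4 = (11^2)^2 ≡ 5^2 = 25 ≡ 25 (mod 29)
11^6 = 11^4 · 11^2 ≡ 25 · 5 ≡ 9 (mod 29).
So M = 9. Giulia computes K = M^6 mod 29.
9^1 ≡ 9 (mod 29)
9^2 = (9^1)^2 ≡ 9^2 = 81 ≡ 23 (mod 29)
9^4 = (9^2)^2 ≡ 23^2 = 529 ≡ 7 (mod 29)
9^6 = 9^4 · 9^2 ≡ 7 · 23 ≡ 16 (mod 29).

16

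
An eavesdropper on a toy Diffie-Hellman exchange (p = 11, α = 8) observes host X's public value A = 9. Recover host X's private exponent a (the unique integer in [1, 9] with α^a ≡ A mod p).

2

Try successive powers of 8 modulo 11:
8^1 ≡ 8
8^2 ≡ 9
Found: a = 2.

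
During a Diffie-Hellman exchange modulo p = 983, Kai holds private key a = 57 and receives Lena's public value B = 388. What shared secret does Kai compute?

306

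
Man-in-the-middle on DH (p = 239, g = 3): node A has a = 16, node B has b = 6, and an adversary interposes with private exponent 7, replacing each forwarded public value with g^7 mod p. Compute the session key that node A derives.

Node A receives an adversary's public value M = 3^7 mod 239 instead of the honest one.
3^1 ≡ 3 (mod 239)
3^2 = (3^1)^2 ≡ 3^2 = 9 ≡ 9 (mod 239)
3^4 = (3^2)^2 ≡ 9^2 = 81 ≡ 81 (mod 239)
3^7 = 3^4 · 3^2 · 3^1 ≡ 81 · 9 · 3 ≡ 36 (mod 239).
So M = 36. Node A computes K = M^16 mod 239.
36^1 ≡ 36 (mod 239)
36^2 = (36^1)^2 ≡ 36^2 = 1296 ≡ 101 (mod 239)
36^4 = (36^2)^2 ≡ 101^2 = 10201 ≡ 163 (mod 239)
36^8 = (36^4)^2 ≡ 163^2 = 26569 ≡ 40 (mod 239)
36^16 = (36^8)^2 ≡ 40^2 = 1600 ≡ 166 (mod 239)

166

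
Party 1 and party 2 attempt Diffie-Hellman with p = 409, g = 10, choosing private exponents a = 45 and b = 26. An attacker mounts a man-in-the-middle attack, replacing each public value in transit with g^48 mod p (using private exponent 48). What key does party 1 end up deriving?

125

Party 1 receives an attacker's public value M = 10^48 mod 409 instead of the honest one.
10^1 ≡ 10 (mod 409)
10^2 = (10^1)^2 ≡ 10^2 = 100 ≡ 100 (mod 409)
10^4 = (10^2)^2 ≡ 100^2 = 10000 ≡ 184 (mod 409)
10^8 = (10^4)^2 ≡ 184^2 = 33856 ≡ 318 (mod 409)
10^16 = (10^8)^2 ≡ 318^2 = 101124 ≡ 101 (mod 409)
10^32 = (10^16)^2 ≡ 101^2 = 10201 ≡ 385 (mod 409)
10^48 = 10^32 · 10^16 ≡ 385 · 101 ≡ 30 (mod 409).
So M = 30. Party 1 computes K = M^45 mod 409.
30^1 ≡ 30 (mod 409)
30^2 = (30^1)^2 ≡ 30^2 = 900 ≡ 82 (mod 409)
30^4 = (30^2)^2 ≡ 82^2 = 6724 ≡ 180 (mod 409)
30^8 = (30^4)^2 ≡ 180^2 = 32400 ≡ 89 (mod 409)
30^16 = (30^8)^2 ≡ 89^2 = 7921 ≡ 150 (mod 409)
30^32 = (30^16)^2 ≡ 150^2 = 22500 ≡ 5 (mod 409)
30^45 = 30^32 · 30^8 · 30^4 · 30^1 ≡ 5 · 89 · 180 · 30 ≡ 125 (mod 409).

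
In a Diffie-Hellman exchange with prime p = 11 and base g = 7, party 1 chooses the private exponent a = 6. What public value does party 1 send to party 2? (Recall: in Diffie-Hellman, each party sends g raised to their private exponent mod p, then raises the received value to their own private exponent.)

Public value = 7^6 mod 11.
7^1 ≡ 7 (mod 11)
7^2 = (7^1)^2 ≡ 7^2 = 49 ≡ 5 (mod 11)
7^4 = (7^2)^2 ≡ 5^2 = 25 ≡ 3 (mod 11)
7^6 = 7^4 · 7^2 ≡ 3 · 5 ≡ 4 (mod 11).

4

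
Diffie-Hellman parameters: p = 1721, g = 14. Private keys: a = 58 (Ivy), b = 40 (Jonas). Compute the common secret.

Ivy sends A = g^a mod p = 14^58 mod 1721.
14^1 ≡ 14 (mod 1721)
14^2 = (14^1)^2 ≡ 14^2 = 196 ≡ 196 (mod 1721)
14^4 = (14^2)^2 ≡ 196^2 = 38416 ≡ 554 (mod 1721)
14^8 = (14^4)^2 ≡ 554^2 = 306916 ≡ 578 (mod 1721)
14^16 = (14^8)^2 ≡ 578^2 = 334084 ≡ 210 (mod 1721)
14^32 = (14^16)^2 ≡ 210^2 = 44100 ≡ 1075 (mod 1721)
14^58 = 14^32 · 14^16 · 14^8 · 14^2 ≡ 1075 · 210 · 578 · 196 ≡ 390 (mod 1721).
So A = 390. Jonas then computes K = A^b mod p = 390^40 mod 1721.
390^1 ≡ 390 (mod 1721)
390^2 = (390^1)^2 ≡ 390^2 = 152100 ≡ 652 (mod 1721)
390^4 = (390^2)^2 ≡ 652^2 = 425104 ≡ 17 (mod 1721)
390^8 = (390^4)^2 ≡ 17^2 = 289 ≡ 289 (mod 1721)
390^16 = (390^8)^2 ≡ 289^2 = 83521 ≡ 913 (mod 1721)
390^32 = (390^16)^2 ≡ 913^2 = 833569 ≡ 605 (mod 1721)
390^40 = 390^32 · 390^8 ≡ 605 · 289 ≡ 1024 (mod 1721).

1024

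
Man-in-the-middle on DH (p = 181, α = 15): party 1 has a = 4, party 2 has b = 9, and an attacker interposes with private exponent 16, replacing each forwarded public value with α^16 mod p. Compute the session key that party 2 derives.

125

Party 2 receives an attacker's public value M = 15^16 mod 181 instead of the honest one.
15^1 ≡ 15 (mod 181)
15^2 = (15^1)^2 ≡ 15^2 = 225 ≡ 44 (mod 181)
15^4 = (15^2)^2 ≡ 44^2 = 1936 ≡ 126 (mod 181)
15^8 = (15^4)^2 ≡ 126^2 = 15876 ≡ 129 (mod 181)
15^16 = (15^8)^2 ≡ 129^2 = 16641 ≡ 170 (mod 181)
So M = 170. Party 2 computes K = M^9 mod 181.
170^1 ≡ 170 (mod 181)
170^2 = (170^1)^2 ≡ 170^2 = 28900 ≡ 121 (mod 181)
170^4 = (170^2)^2 ≡ 121^2 = 14641 ≡ 161 (mod 181)
170^8 = (170^4)^2 ≡ 161^2 = 25921 ≡ 38 (mod 181)
170^9 = 170^8 · 170^1 ≡ 38 · 170 ≡ 125 (mod 181).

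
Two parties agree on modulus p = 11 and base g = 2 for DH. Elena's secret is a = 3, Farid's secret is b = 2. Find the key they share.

9

Elena sends A = g^a mod p = 2^3 mod 11.
2^1 ≡ 2 (mod 11)
2^2 = (2^1)^2 ≡ 2^2 = 4 ≡ 4 (mod 11)
2^3 = 2^2 · 2^1 ≡ 4 · 2 ≡ 8 (mod 11).
So A = 8. Farid then computes K = A^b mod p = 8^2 mod 11.
8^1 ≡ 8 (mod 11)
8^2 = (8^1)^2 ≡ 8^2 = 64 ≡ 9 (mod 11)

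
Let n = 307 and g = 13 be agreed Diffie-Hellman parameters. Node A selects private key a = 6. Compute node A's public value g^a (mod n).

155

Public value = 13^6 (mod 307).
13^1 ≡ 13 (mod 307)
13^2 = (13^1)^2 ≡ 13^2 = 169 ≡ 169 (mod 307)
13^4 = (13^2)^2 ≡ 169^2 = 28561 ≡ 10 (mod 307)
13^6 = 13^4 · 13^2 ≡ 10 · 169 ≡ 155 (mod 307).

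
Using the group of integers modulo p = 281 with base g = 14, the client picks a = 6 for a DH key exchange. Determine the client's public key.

141

Public value = 14^6 mod 281.
14^1 ≡ 14 (mod 281)
14^2 = (14^1)^2 ≡ 14^2 = 196 ≡ 196 (mod 281)
14^4 = (14^2)^2 ≡ 196^2 = 38416 ≡ 200 (mod 281)
14^6 = 14^4 · 14^2 ≡ 200 · 196 ≡ 141 (mod 281).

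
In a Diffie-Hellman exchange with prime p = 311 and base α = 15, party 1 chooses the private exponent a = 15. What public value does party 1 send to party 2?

Public value = 15^15 mod 311.
15^1 ≡ 15 (mod 311)
15^2 = (15^1)^2 ≡ 15^2 = 225 ≡ 225 (mod 311)
15^4 = (15^2)^2 ≡ 225^2 = 50625 ≡ 243 (mod 311)
15^8 = (15^4)^2 ≡ 243^2 = 59049 ≡ 270 (mod 311)
15^15 = 15^8 · 15^4 · 15^2 · 15^1 ≡ 270 · 243 · 225 · 15 ≡ 195 (mod 311).

195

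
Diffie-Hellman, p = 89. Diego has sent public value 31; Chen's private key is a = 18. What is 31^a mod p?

40

Shared key K = 31^18 mod 89.
31^1 ≡ 31 (mod 89)
31^2 = (31^1)^2 ≡ 31^2 = 961 ≡ 71 (mod 89)
31^4 = (31^2)^2 ≡ 71^2 = 5041 ≡ 57 (mod 89)
31^8 = (31^4)^2 ≡ 57^2 = 3249 ≡ 45 (mod 89)
31^16 = (31^8)^2 ≡ 45^2 = 2025 ≡ 67 (mod 89)
31^18 = 31^16 · 31^2 ≡ 67 · 71 ≡ 40 (mod 89).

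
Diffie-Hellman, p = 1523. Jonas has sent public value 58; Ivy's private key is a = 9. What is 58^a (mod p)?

Shared key K = 58^9 mod 1523.
58^1 ≡ 58 (mod 1523)
58^2 = (58^1)^2 ≡ 58^2 = 3364 ≡ 318 (mod 1523)
58^4 = (58^2)^2 ≡ 318^2 = 101124 ≡ 606 (mod 1523)
58^8 = (58^4)^2 ≡ 606^2 = 367236 ≡ 193 (mod 1523)
58^9 = 58^8 · 58^1 ≡ 193 · 58 ≡ 533 (mod 1523).

533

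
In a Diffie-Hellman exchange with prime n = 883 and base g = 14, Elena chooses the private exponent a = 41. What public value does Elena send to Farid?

Public value = 14^41 (mod 883).
14^1 ≡ 14 (mod 883)
14^2 = (14^1)^2 ≡ 14^2 = 196 ≡ 196 (mod 883)
14^4 = (14^2)^2 ≡ 196^2 = 38416 ≡ 447 (mod 883)
14^8 = (14^4)^2 ≡ 447^2 = 199809 ≡ 251 (mod 883)
14^16 = (14^8)^2 ≡ 251^2 = 63001 ≡ 308 (mod 883)
14^32 = (14^16)^2 ≡ 308^2 = 94864 ≡ 383 (mod 883)
14^41 = 14^32 · 14^8 · 14^1 ≡ 383 · 251 · 14 ≡ 170 (mod 883).

170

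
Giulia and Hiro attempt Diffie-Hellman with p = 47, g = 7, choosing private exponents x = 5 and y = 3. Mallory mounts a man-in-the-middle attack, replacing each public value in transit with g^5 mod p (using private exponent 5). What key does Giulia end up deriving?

Giulia receives Mallory's public value M = 7^5 mod 47 instead of the honest one.
7^1 ≡ 7 (mod 47)
7^2 = (7^1)^2 ≡ 7^2 = 49 ≡ 2 (mod 47)
7^4 = (7^2)^2 ≡ 2^2 = 4 ≡ 4 (mod 47)
7^5 = 7^4 · 7^1 ≡ 4 · 7 ≡ 28 (mod 47).
So M = 28. Giulia computes K = M^5 mod 47.
28^1 ≡ 28 (mod 47)
28^2 = (28^1)^2 ≡ 28^2 = 784 ≡ 32 (mod 47)
28^4 = (28^2)^2 ≡ 32^2 = 1024 ≡ 37 (mod 47)
28^5 = 28^4 · 28^1 ≡ 37 · 28 ≡ 2 (mod 47).

2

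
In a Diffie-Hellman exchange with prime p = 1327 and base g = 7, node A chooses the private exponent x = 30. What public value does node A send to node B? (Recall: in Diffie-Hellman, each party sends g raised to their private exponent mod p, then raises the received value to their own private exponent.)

664

Public value = 7^30 (mod 1327).
7^1 ≡ 7 (mod 1327)
7^2 = (7^1)^2 ≡ 7^2 = 49 ≡ 49 (mod 1327)
7^4 = (7^2)^2 ≡ 49^2 = 2401 ≡ 1074 (mod 1327)
7^8 = (7^4)^2 ≡ 1074^2 = 1153476 ≡ 313 (mod 1327)
7^16 = (7^8)^2 ≡ 313^2 = 97969 ≡ 1098 (mod 1327)
7^30 = 7^16 · 7^8 · 7^4 · 7^2 ≡ 1098 · 313 · 1074 · 49 ≡ 664 (mod 1327).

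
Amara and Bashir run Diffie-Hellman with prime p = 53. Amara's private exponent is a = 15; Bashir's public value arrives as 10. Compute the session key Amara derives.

Shared key K = 10^15 mod 53.
10^1 ≡ 10 (mod 53)
10^2 = (10^1)^2 ≡ 10^2 = 100 ≡ 47 (mod 53)
10^4 = (10^2)^2 ≡ 47^2 = 2209 ≡ 36 (mod 53)
10^8 = (10^4)^2 ≡ 36^2 = 1296 ≡ 24 (mod 53)
10^15 = 10^8 · 10^4 · 10^2 · 10^1 ≡ 24 · 36 · 47 · 10 ≡ 47 (mod 53).

47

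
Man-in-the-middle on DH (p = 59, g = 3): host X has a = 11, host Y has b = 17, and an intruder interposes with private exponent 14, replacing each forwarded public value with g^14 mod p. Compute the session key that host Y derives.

Host Y receives an intruder's public value M = 3^14 mod 59 instead of the honest one.
3^1 ≡ 3 (mod 59)
3^2 = (3^1)^2 ≡ 3^2 = 9 ≡ 9 (mod 59)
3^4 = (3^2)^2 ≡ 9^2 = 81 ≡ 22 (mod 59)
3^8 = (3^4)^2 ≡ 22^2 = 484 ≡ 12 (mod 59)
3^14 = 3^8 · 3^4 · 3^2 ≡ 12 · 22 · 9 ≡ 16 (mod 59).
So M = 16. Host Y computes K = M^17 mod 59.
16^1 ≡ 16 (mod 59)
16^2 = (16^1)^2 ≡ 16^2 = 256 ≡ 20 (mod 59)
16^4 = (16^2)^2 ≡ 20^2 = 400 ≡ 46 (mod 59)
16^8 = (16^4)^2 ≡ 46^2 = 2116 ≡ 51 (mod 59)
16^16 = (16^8)^2 ≡ 51^2 = 2601 ≡ 5 (mod 59)
16^17 = 16^16 · 16^1 ≡ 5 · 16 ≡ 21 (mod 59).

21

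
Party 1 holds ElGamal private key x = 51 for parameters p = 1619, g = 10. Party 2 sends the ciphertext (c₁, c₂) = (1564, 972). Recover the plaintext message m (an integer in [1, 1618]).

1593

Shared mask s = c₁^x mod p = 1564^51 mod 1619.
1564^1 ≡ 1564 (mod 1619)
1564^2 = (1564^1)^2 ≡ 1564^2 = 2446096 ≡ 1406 (mod 1619)
1564^4 = (1564^2)^2 ≡ 1406^2 = 1976836 ≡ 37 (mod 1619)
1564^8 = (1564^4)^2 ≡ 37^2 = 1369 ≡ 1369 (mod 1619)
1564^16 = (1564^8)^2 ≡ 1369^2 = 1874161 ≡ 978 (mod 1619)
1564^32 = (1564^16)^2 ≡ 978^2 = 956484 ≡ 1274 (mod 1619)
1564^51 = 1564^32 · 1564^16 · 1564^2 · 1564^1 ≡ 1274 · 978 · 1406 · 1564 ≡ 1208 (mod 1619).
So s = 1208; s⁻¹ ≡ 1036 (mod 1619).
m = c₂ · s⁻¹ mod 1619 = 972 · 1036 mod 1619 = 1593.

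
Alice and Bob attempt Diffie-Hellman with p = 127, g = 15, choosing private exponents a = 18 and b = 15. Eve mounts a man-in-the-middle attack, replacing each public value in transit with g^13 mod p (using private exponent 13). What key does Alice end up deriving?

64

Alice receives Eve's public value M = 15^13 mod 127 instead of the honest one.
15^1 ≡ 15 (mod 127)
15^2 = (15^1)^2 ≡ 15^2 = 225 ≡ 98 (mod 127)
15^4 = (15^2)^2 ≡ 98^2 = 9604 ≡ 79 (mod 127)
15^8 = (15^4)^2 ≡ 79^2 = 6241 ≡ 18 (mod 127)
15^13 = 15^8 · 15^4 · 15^1 ≡ 18 · 79 · 15 ≡ 121 (mod 127).
So M = 121. Alice computes K = M^18 mod 127.
121^1 ≡ 121 (mod 127)
121^2 = (121^1)^2 ≡ 121^2 = 14641 ≡ 36 (mod 127)
121^4 = (121^2)^2 ≡ 36^2 = 1296 ≡ 26 (mod 127)
121^8 = (121^4)^2 ≡ 26^2 = 676 ≡ 41 (mod 127)
121^16 = (121^8)^2 ≡ 41^2 = 1681 ≡ 30 (mod 127)
121^18 = 121^16 · 121^2 ≡ 30 · 36 ≡ 64 (mod 127).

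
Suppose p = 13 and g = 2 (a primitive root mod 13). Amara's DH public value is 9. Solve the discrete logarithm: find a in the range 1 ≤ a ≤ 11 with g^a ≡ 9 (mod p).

Try successive powers of 2 modulo 13:
2^1 ≡ 2
2^2 ≡ 4
2^3 ≡ 8
2^4 ≡ 3
2^5 ≡ 6
2^6 ≡ 12
2^7 ≡ 11
2^8 ≡ 9
Found: a = 8.

8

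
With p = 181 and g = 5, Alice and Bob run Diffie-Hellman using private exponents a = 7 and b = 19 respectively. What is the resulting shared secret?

29

Alice sends A = g^a mod p = 5^7 mod 181.
5^1 ≡ 5 (mod 181)
5^2 = (5^1)^2 ≡ 5^2 = 25 ≡ 25 (mod 181)
5^4 = (5^2)^2 ≡ 25^2 = 625 ≡ 82 (mod 181)
5^7 = 5^4 · 5^2 · 5^1 ≡ 82 · 25 · 5 ≡ 114 (mod 181).
So A = 114. Bob then computes K = A^b mod p = 114^19 mod 181.
114^1 ≡ 114 (mod 181)
114^2 = (114^1)^2 ≡ 114^2 = 12996 ≡ 145 (mod 181)
114^4 = (114^2)^2 ≡ 145^2 = 21025 ≡ 29 (mod 181)
114^8 = (114^4)^2 ≡ 29^2 = 841 ≡ 117 (mod 181)
114^16 = (114^8)^2 ≡ 117^2 = 13689 ≡ 114 (mod 181)
114^19 = 114^16 · 114^2 · 114^1 ≡ 114 · 145 · 114 ≡ 29 (mod 181).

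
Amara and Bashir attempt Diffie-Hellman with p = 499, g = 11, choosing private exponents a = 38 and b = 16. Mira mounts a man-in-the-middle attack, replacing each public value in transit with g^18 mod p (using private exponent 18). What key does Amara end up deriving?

165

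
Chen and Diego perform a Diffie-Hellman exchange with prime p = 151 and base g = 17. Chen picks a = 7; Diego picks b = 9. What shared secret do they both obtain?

98

Chen sends A = g^a mod p = 17^7 mod 151.
17^1 ≡ 17 (mod 151)
17^2 = (17^1)^2 ≡ 17^2 = 289 ≡ 138 (mod 151)
17^4 = (17^2)^2 ≡ 138^2 = 19044 ≡ 18 (mod 151)
17^7 = 17^4 · 17^2 · 17^1 ≡ 18 · 138 · 17 ≡ 99 (mod 151).
So A = 99. Diego then computes K = A^b mod p = 99^9 mod 151.
99^1 ≡ 99 (mod 151)
99^2 = (99^1)^2 ≡ 99^2 = 9801 ≡ 137 (mod 151)
99^4 = (99^2)^2 ≡ 137^2 = 18769 ≡ 45 (mod 151)
99^8 = (99^4)^2 ≡ 45^2 = 2025 ≡ 62 (mod 151)
99^9 = 99^8 · 99^1 ≡ 62 · 99 ≡ 98 (mod 151).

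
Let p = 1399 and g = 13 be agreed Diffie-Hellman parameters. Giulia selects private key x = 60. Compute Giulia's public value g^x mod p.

Public value = 13^60 mod 1399.
13^1 ≡ 13 (mod 1399)
13^2 = (13^1)^2 ≡ 13^2 = 169 ≡ 169 (mod 1399)
13^4 = (13^2)^2 ≡ 169^2 = 28561 ≡ 581 (mod 1399)
13^8 = (13^4)^2 ≡ 581^2 = 337561 ≡ 402 (mod 1399)
13^16 = (13^8)^2 ≡ 402^2 = 161604 ≡ 719 (mod 1399)
13^32 = (13^16)^2 ≡ 719^2 = 516961 ≡ 730 (mod 1399)
13^60 = 13^32 · 13^16 · 13^8 · 13^4 ≡ 730 · 719 · 402 · 581 ≡ 792 (mod 1399).

792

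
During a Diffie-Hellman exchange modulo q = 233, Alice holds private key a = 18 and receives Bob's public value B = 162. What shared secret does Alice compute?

38

Shared key K = 162^18 mod 233.
162^1 ≡ 162 (mod 233)
162^2 = (162^1)^2 ≡ 162^2 = 26244 ≡ 148 (mod 233)
162^4 = (162^2)^2 ≡ 148^2 = 21904 ≡ 2 (mod 233)
162^8 = (162^4)^2 ≡ 2^2 = 4 ≡ 4 (mod 233)
162^16 = (162^8)^2 ≡ 4^2 = 16 ≡ 16 (mod 233)
162^18 = 162^16 · 162^2 ≡ 16 · 148 ≡ 38 (mod 233).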